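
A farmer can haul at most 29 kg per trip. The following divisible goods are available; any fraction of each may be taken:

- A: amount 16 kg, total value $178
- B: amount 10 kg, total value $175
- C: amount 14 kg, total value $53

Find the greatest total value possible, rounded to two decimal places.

364.36

Take in order of value per unit:
- B (175/10 per unit): all 10 → value 175, running total 175.00
- A (178/16 per unit): all 16 → value 178, running total 353.00
- C (53/14 per unit): 3 of 14 → value 3×53/14 = 11.3571, running total 364.36
Total 364.36.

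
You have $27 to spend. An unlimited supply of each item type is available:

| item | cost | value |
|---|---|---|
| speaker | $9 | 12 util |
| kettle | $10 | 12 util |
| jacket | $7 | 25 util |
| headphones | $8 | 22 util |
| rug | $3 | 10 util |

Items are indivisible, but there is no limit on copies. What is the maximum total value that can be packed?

95 util

Best value-per-unit is jacket at 25/7; filling with it alone gives 3×25 = 75.
Optimal mix: 3×jacket + 2×rug → cost 27, value 95.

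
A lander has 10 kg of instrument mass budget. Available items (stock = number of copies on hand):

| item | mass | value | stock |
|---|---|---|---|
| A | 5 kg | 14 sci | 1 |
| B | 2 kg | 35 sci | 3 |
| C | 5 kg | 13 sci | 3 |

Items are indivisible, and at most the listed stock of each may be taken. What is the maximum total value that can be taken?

105 sci

Best selections within mass 10 and stock limits:
- 3×B: mass 6, value 105
- 1×A + 2×B: mass 9, value 84
- 2×B + 1×C: mass 9, value 83
- 2×B: mass 4, value 70
Best: 105 sci.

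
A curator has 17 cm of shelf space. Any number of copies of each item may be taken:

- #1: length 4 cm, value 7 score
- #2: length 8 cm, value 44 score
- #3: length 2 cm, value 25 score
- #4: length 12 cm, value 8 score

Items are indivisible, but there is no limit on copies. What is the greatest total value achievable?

200 score

Best value-per-unit is #3 at 25/2, and filling with it alone uses length 8×2=16. No mix of the others beats 8×25 = 200.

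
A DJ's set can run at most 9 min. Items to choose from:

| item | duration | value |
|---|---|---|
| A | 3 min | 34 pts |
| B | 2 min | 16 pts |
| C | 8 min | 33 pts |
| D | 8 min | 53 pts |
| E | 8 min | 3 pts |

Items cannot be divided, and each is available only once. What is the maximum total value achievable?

Check high-value combinations within 9 min:
- D: duration 8, value 53
- A+B: duration 3+2=5, value 34+16=50
- A: duration 3, value 34
- C: duration 8, value 33
Best: 53 pts.

53 pts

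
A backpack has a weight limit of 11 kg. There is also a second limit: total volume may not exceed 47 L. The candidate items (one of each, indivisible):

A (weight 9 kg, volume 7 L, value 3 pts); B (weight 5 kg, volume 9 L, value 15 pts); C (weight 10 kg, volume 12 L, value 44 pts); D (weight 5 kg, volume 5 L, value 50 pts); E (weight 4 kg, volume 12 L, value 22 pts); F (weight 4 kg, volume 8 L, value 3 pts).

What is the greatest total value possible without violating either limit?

Feasible sets respecting both limits:
- D+E: weight 9, volume 17, value 72
- B+D: weight 10, volume 14, value 65
- D+F: weight 9, volume 13, value 53
- D: weight 5, volume 5, value 50
Best: 72 pts.

72 pts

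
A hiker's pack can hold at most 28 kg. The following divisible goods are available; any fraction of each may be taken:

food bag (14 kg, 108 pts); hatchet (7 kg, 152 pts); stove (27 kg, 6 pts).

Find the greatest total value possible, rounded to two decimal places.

Take in order of value per unit:
- hatchet (152/7 per unit): all 7 → value 152, running total 152.00
- food bag (108/14 per unit): all 14 → value 108, running total 260.00
- stove (6/27 per unit): 7 of 27 → value 7×6/27 = 1.5556, running total 261.56
Total 261.56.

261.56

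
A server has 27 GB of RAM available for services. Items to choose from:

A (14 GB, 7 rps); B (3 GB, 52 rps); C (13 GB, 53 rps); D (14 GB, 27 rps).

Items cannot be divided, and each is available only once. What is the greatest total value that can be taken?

Check high-value combinations within 27 GB:
- B+C: memory 3+13=16, value 52+53=105
- C+D: memory 13+14=27, value 53+27=80
- B+D: memory 3+14=17, value 52+27=79
- A+C: memory 14+13=27, value 7+53=60
- A+B: memory 14+3=17, value 7+52=59
Best: 105 rps.

105 rps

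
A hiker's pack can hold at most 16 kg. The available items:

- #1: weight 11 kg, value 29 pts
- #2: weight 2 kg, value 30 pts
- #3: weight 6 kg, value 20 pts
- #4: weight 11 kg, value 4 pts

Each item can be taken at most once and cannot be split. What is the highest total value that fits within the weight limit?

Check high-value combinations within 16 kg:
- #1+#2: weight 11+2=13, value 29+30=59
- #2+#3: weight 2+6=8, value 30+20=50
- #2+#4: weight 2+11=13, value 30+4=34
Best: 59 pts.

59 pts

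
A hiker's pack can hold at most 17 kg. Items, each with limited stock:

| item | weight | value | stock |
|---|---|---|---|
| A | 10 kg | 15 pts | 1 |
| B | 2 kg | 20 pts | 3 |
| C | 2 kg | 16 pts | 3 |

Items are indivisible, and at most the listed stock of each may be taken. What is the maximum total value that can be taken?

108 pts

Top feasible selections:
- 3×B + 3×C: weight 12, value 108
- 3×B + 2×C: weight 10, value 92
Best: 108 pts.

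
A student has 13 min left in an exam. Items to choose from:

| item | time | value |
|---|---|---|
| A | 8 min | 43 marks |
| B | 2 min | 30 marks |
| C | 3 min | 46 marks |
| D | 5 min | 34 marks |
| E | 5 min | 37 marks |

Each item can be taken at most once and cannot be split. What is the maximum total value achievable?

119 marks

Check high-value combinations within 13 min:
- A+B+C: time 8+2+3=13, value 43+30+46=119
- C+D+E: time 3+5+5=13, value 46+34+37=117
- B+C+E: time 2+3+5=10, value 30+46+37=113
- B+C+D: time 2+3+5=10, value 30+46+34=110
- B+D+E: time 2+5+5=12, value 30+34+37=101
Best: 119 marks.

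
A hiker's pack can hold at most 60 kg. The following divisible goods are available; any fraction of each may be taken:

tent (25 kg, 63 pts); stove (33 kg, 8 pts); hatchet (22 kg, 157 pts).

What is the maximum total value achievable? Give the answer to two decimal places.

223.15

Take in order of value per unit:
- hatchet (157/22 per unit): all 22 → value 157, running total 157.00
- tent (63/25 per unit): all 25 → value 63, running total 220.00
- stove (8/33 per unit): 13 of 33 → value 13×8/33 = 3.1515, running total 223.15
Total 223.15.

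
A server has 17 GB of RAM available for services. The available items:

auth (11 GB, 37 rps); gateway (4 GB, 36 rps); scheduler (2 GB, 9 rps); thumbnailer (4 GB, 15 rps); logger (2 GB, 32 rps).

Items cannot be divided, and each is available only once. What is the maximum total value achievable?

This is a 0/1 knapsack; check combinations near the capacity.
- auth+gateway+logger: memory 11+4+2=17, value 37+36+32=105
- gateway+scheduler+thumbnailer+logger: memory 4+2+4+2=12, value 36+9+15+32=92
- auth+thumbnailer+logger: memory 11+4+2=17, value 37+15+32=84
Best: 105 rps.

105 rps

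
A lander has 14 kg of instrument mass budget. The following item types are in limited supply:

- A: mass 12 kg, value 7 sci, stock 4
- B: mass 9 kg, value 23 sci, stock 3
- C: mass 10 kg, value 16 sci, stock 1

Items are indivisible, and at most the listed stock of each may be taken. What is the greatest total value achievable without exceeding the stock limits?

23 sci

Best selections within mass 14 and stock limits:
- 1×B: mass 9, value 23
- 1×C: mass 10, value 16
- 1×A: mass 12, value 7
Best: 23 sci.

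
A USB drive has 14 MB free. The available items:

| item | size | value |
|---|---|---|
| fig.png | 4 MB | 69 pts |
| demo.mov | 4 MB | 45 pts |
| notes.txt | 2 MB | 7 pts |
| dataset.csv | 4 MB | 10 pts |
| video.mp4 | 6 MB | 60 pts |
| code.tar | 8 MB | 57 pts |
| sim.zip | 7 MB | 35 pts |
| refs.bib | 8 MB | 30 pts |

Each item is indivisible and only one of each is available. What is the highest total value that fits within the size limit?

Check high-value combinations within 14 MB:
- fig.png+demo.mov+video.mp4: size 4+4+6=14, value 69+45+60=174
- fig.png+dataset.csv+video.mp4: size 4+4+6=14, value 69+10+60=139
- fig.png+notes.txt+video.mp4: size 4+2+6=12, value 69+7+60=136
Best: 174 pts.

174 pts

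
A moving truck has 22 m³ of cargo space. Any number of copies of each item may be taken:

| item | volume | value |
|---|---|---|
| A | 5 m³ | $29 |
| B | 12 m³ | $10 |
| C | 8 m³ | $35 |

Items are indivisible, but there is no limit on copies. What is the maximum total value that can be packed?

$116

Best value-per-unit is A at 29/5, and filling with it alone uses volume 4×5=20. No mix of the others beats 4×29 = 116.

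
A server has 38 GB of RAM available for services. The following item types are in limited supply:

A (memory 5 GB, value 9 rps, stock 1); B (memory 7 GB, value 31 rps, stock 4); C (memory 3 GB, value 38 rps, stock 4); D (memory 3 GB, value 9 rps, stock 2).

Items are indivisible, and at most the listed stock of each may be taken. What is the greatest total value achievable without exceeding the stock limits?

254 rps

Best selections within memory 38 and stock limits:
- 3×B + 4×C + 1×D: memory 36, value 254
- 1×A + 3×B + 4×C: memory 38, value 254
Best: 254 rps.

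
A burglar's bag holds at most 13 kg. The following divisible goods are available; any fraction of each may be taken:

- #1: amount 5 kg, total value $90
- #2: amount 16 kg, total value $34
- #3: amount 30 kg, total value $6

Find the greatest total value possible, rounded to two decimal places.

Take in order of value per unit:
- #1 (90/5 per unit): all 5 → value 90, running total 90.00
- #2 (34/16 per unit): 8 of 16 → value 8×34/16 = 17.0000, running total 107.00
Total 107.00.

107.00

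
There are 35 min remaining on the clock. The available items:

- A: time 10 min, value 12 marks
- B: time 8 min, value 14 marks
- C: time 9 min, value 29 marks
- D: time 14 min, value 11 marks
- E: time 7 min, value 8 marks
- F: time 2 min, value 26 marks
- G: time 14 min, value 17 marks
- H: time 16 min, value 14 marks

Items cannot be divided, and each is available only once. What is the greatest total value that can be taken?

Check high-value combinations within 35 min:
- B+C+F+G: time 8+9+2+14=33, value 14+29+26+17=86
- A+C+F+G: time 10+9+2+14=35, value 12+29+26+17=84
- B+C+F+H: time 8+9+2+16=35, value 14+29+26+14=83
- A+B+C+F: time 10+8+9+2=29, value 12+14+29+26=81
- C+E+F+G: time 9+7+2+14=32, value 29+8+26+17=80
Best: 86 marks.

86 marks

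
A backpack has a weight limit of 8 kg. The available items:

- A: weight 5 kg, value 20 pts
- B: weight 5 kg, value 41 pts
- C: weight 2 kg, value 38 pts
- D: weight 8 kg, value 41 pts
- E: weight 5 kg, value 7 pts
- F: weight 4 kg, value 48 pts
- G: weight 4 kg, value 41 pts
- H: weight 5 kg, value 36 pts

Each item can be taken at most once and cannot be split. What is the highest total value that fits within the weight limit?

89 pts

Check high-value combinations within 8 kg:
- F+G: weight 4+4=8, value 48+41=89
- C+F: weight 2+4=6, value 38+48=86
- C+G: weight 2+4=6, value 38+41=79
- B+C: weight 5+2=7, value 41+38=79
- C+H: weight 2+5=7, value 38+36=74
Best: 89 pts.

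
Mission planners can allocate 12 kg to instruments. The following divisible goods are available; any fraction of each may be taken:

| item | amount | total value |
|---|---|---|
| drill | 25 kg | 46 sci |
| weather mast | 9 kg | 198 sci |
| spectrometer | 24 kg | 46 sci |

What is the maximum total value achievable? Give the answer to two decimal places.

203.75

Take in order of value per unit:
- weather mast (198/9 per unit): all 9 → value 198, running total 198.00
- spectrometer (46/24 per unit): 3 of 24 → value 3×46/24 = 5.7500, running total 203.75
Total 203.75.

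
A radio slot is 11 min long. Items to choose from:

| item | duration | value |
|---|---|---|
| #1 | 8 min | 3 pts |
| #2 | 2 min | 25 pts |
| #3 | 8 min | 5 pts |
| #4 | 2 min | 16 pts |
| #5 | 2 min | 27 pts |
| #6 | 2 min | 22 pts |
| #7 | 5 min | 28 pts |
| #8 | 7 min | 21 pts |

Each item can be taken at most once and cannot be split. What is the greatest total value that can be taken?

102 pts

Check high-value combinations within 11 min:
- #2+#5+#6+#7: duration 2+2+2+5=11, value 25+27+22+28=102
- #2+#4+#5+#7: duration 2+2+2+5=11, value 25+16+27+28=96
- #4+#5+#6+#7: duration 2+2+2+5=11, value 16+27+22+28=93
- #2+#4+#6+#7: duration 2+2+2+5=11, value 25+16+22+28=91
Best: 102 pts.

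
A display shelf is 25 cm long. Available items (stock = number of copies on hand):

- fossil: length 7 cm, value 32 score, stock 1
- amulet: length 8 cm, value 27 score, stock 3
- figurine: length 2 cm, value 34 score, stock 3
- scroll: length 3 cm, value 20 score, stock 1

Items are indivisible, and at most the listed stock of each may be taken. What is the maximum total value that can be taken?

181 score

Top feasible selections:
- 1×fossil + 1×amulet + 3×figurine + 1×scroll: length 24, value 181
- 2×amulet + 3×figurine + 1×scroll: length 25, value 176
Best: 181 score.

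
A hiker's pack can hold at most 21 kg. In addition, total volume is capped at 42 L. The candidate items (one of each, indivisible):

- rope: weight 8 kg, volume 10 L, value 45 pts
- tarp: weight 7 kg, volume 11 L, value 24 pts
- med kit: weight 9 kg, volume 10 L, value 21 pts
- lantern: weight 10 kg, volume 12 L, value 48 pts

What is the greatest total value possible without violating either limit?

93 pts

Feasible sets respecting both limits:
- rope+lantern: weight 18, volume 22, value 93
- tarp+lantern: weight 17, volume 23, value 72
- rope+tarp: weight 15, volume 21, value 69
- med kit+lantern: weight 19, volume 22, value 69
Best: 93 pts.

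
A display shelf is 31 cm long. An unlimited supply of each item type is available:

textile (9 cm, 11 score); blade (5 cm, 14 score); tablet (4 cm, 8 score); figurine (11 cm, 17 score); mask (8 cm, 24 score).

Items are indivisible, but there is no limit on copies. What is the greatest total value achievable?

90 score

Best value-per-unit is mask at 24/8; filling with it alone gives 3×24 = 72.
Optimal mix: 3×blade + 2×mask → length 31, value 90.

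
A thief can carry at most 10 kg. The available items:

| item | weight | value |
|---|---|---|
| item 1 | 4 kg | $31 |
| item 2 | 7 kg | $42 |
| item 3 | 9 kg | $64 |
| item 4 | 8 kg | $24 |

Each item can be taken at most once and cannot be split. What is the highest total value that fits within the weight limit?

$64

This is a 0/1 knapsack; check combinations near the capacity.
- item 3: weight 9, value 64
- item 2: weight 7, value 42
- item 1: weight 4, value 31
Best: $64.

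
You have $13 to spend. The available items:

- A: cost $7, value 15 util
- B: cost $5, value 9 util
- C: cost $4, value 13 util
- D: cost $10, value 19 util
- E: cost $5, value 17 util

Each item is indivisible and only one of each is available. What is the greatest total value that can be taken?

This is a 0/1 knapsack; check combinations near the capacity.
- A+E: cost 7+5=12, value 15+17=32
- C+E: cost 4+5=9, value 13+17=30
- A+C: cost 7+4=11, value 15+13=28
- B+E: cost 5+5=10, value 9+17=26
Best: 32 util.

32 util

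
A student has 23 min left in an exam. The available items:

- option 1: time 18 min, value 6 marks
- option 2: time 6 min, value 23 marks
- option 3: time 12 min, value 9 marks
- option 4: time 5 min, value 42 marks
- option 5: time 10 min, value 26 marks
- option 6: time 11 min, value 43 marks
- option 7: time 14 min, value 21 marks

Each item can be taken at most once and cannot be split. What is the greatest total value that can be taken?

108 marks

Check high-value combinations within 23 min:
- option 2+option 4+option 6: time 6+5+11=22, value 23+42+43=108
- option 2+option 4+option 5: time 6+5+10=21, value 23+42+26=91
- option 4+option 6: time 5+11=16, value 42+43=85
- option 2+option 3+option 4: time 6+12+5=23, value 23+9+42=74
Best: 108 marks.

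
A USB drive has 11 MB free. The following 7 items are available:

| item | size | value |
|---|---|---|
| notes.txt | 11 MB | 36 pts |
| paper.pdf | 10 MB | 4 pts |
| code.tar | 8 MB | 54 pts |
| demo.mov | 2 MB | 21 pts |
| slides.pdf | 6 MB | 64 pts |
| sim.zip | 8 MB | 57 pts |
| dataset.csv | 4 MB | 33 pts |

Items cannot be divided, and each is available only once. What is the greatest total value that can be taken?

97 pts

Check high-value combinations within 11 MB:
- slides.pdf+dataset.csv: size 6+4=10, value 64+33=97
- demo.mov+slides.pdf: size 2+6=8, value 21+64=85
- demo.mov+sim.zip: size 2+8=10, value 21+57=78
Best: 97 pts.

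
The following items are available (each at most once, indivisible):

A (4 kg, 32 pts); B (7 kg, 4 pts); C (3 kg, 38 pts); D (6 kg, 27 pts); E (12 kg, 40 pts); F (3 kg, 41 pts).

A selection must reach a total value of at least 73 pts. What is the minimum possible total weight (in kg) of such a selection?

Subsets with value ≥ 73, sorted by total weight:
- C+F: weight 6, value 79
- A+F: weight 7, value 73
- A+C+F: weight 10, value 111
Minimum weight: 6 kg.

6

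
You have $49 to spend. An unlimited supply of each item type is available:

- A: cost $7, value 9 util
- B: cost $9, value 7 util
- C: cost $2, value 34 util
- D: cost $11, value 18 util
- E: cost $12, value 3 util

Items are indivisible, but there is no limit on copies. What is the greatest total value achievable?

Best value-per-unit is C at 34/2, and filling with it alone uses cost 24×2=48. No mix of the others beats 24×34 = 816.

816 util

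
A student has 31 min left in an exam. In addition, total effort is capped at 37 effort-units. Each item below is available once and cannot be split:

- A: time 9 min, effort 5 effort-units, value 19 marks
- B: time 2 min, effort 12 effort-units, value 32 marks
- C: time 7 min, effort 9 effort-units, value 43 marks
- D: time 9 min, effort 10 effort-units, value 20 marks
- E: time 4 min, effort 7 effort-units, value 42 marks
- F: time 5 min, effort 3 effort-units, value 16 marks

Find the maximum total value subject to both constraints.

152 marks

Feasible sets respecting both limits:
- A+B+C+E+F: time 27, effort 36, value 152
- A+B+C+E: time 22, effort 33, value 136
- B+C+E+F: time 18, effort 31, value 133
- A+B+D+E+F: time 29, effort 37, value 129
Best: 152 marks.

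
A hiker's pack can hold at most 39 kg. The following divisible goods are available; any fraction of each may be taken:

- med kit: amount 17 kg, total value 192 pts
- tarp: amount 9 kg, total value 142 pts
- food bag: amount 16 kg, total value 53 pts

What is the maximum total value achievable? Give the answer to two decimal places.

377.06

Take in order of value per unit:
- tarp (142/9 per unit): all 9 → value 142, running total 142.00
- med kit (192/17 per unit): all 17 → value 192, running total 334.00
- food bag (53/16 per unit): 13 of 16 → value 13×53/16 = 43.0625, running total 377.06
Total 377.06.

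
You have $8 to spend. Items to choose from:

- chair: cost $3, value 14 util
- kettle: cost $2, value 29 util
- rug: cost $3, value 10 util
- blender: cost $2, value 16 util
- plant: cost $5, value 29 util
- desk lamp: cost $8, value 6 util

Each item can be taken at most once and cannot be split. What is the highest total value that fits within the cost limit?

Check high-value combinations within $8:
- chair+kettle+blender: cost 3+2+2=7, value 14+29+16=59
- kettle+plant: cost 2+5=7, value 29+29=58
- kettle+rug+blender: cost 2+3+2=7, value 29+10+16=55
- chair+kettle+rug: cost 3+2+3=8, value 14+29+10=53
- kettle+blender: cost 2+2=4, value 29+16=45
Best: 59 util.

59 util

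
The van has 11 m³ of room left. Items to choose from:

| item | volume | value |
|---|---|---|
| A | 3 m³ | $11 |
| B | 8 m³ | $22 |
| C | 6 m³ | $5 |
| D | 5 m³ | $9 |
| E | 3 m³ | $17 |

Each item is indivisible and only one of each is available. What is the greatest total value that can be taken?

$39

Check high-value combinations within 11 m³:
- B+E: volume 8+3=11, value 22+17=39
- A+D+E: volume 3+5+3=11, value 11+9+17=37
- A+B: volume 3+8=11, value 11+22=33
Best: $39.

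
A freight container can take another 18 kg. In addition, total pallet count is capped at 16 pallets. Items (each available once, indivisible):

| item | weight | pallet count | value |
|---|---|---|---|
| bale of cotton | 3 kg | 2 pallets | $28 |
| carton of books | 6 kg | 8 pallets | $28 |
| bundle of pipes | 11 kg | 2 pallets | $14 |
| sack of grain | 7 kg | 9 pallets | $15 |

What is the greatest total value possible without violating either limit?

Feasible sets respecting both limits:
- bale of cotton+carton of books: weight 9, pallet count 10, value 56
- bale of cotton+sack of grain: weight 10, pallet count 11, value 43
- bale of cotton+bundle of pipes: weight 14, pallet count 4, value 42
Best: $56.

$56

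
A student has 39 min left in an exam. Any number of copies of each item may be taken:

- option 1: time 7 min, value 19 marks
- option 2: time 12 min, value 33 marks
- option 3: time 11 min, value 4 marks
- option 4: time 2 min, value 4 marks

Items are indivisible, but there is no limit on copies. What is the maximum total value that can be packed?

104 marks

Best value-per-unit is option 2 at 33/12; filling with it alone gives 3×33 = 99.
Optimal mix: 2×option 1 + 2×option 2 → time 38, value 104.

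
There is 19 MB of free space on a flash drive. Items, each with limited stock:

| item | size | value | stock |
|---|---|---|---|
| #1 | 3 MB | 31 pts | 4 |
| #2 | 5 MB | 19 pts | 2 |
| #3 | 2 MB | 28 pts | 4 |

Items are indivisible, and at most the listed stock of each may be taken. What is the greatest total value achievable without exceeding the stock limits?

Top feasible selections:
- 4×#1 + 3×#3: size 18, value 208
- 3×#1 + 4×#3: size 17, value 205
- 2×#1 + 1×#2 + 4×#3: size 19, value 193
- 4×#1 + 2×#3: size 16, value 180
Best: 208 pts.

208 pts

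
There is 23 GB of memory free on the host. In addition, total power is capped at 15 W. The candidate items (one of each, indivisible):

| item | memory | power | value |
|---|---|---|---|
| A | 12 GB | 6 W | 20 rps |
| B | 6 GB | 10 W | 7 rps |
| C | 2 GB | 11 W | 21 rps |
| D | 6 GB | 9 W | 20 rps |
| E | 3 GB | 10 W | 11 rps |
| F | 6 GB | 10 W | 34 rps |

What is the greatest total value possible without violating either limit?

Feasible sets respecting both limits:
- A+D: memory 18, power 15, value 40
- F: memory 6, power 10, value 34
- C: memory 2, power 11, value 21
Best: 40 rps.

40 rps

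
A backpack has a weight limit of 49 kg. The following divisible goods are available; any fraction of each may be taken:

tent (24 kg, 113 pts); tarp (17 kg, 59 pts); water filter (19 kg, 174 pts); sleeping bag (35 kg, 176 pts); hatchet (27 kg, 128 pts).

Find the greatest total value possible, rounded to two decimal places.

Take in order of value per unit:
- water filter (174/19 per unit): all 19 → value 174, running total 174.00
- sleeping bag (176/35 per unit): 30 of 35 → value 30×176/35 = 150.8571, running total 324.86
Total 324.86.

324.86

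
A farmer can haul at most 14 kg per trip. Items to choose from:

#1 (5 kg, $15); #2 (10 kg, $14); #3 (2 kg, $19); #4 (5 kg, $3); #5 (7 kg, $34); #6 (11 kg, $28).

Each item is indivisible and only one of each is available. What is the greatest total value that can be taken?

$68

This is a 0/1 knapsack; check combinations near the capacity.
- #1+#3+#5: weight 5+2+7=14, value 15+19+34=68
- #3+#4+#5: weight 2+5+7=14, value 19+3+34=56
- #3+#5: weight 2+7=9, value 19+34=53
- #1+#5: weight 5+7=12, value 15+34=49
Best: $68.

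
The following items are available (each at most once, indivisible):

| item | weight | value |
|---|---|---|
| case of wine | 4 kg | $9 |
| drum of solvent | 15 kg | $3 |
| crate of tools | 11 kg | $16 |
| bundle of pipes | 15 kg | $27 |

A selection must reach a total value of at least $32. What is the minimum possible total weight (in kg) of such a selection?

Subsets with value ≥ 32, sorted by total weight:
- case of wine+bundle of pipes: weight 19, value 36
- crate of tools+bundle of pipes: weight 26, value 43
- case of wine+crate of tools+bundle of pipes: weight 30, value 52
- case of wine+drum of solvent+bundle of pipes: weight 34, value 39
Minimum weight: 19 kg.

19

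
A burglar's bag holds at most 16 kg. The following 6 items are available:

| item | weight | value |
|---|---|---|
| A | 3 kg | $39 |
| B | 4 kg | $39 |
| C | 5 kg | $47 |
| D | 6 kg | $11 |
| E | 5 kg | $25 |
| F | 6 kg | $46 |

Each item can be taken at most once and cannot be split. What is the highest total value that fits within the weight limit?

$132

This is a 0/1 knapsack; check combinations near the capacity.
- A+C+F: weight 3+5+6=14, value 39+47+46=132
- B+C+F: weight 4+5+6=15, value 39+47+46=132
- A+B+C: weight 3+4+5=12, value 39+39+47=125
Best: $132.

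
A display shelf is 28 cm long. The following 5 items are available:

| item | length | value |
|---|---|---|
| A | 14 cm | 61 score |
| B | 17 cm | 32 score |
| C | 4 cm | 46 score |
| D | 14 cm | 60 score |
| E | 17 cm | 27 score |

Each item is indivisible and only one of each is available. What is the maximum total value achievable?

Check high-value combinations within 28 cm:
- A+D: length 14+14=28, value 61+60=121
- A+C: length 14+4=18, value 61+46=107
- C+D: length 4+14=18, value 46+60=106
- B+C: length 17+4=21, value 32+46=78
Best: 121 score.

121 score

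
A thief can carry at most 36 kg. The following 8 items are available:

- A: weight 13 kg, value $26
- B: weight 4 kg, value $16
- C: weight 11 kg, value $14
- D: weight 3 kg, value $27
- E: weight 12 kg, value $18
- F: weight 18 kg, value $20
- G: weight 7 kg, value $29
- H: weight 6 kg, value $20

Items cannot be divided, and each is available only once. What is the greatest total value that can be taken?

Check high-value combinations within 36 kg:
- A+B+D+G+H: weight 13+4+3+7+6=33, value 26+16+27+29+20=118
- B+D+E+G+H: weight 4+3+12+7+6=32, value 16+27+18+29+20=110
- B+C+D+G+H: weight 4+11+3+7+6=31, value 16+14+27+29+20=106
- A+D+G+H: weight 13+3+7+6=29, value 26+27+29+20=102
Best: $118.

$118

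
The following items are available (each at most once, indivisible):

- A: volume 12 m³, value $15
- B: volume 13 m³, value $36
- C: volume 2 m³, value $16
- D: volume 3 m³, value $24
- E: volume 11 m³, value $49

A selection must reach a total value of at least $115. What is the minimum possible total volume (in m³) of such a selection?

29

Subsets with value ≥ 115, sorted by total volume:
- B+C+D+E: volume 29, value 125
- A+B+C+E: volume 38, value 116
Minimum volume: 29 m³.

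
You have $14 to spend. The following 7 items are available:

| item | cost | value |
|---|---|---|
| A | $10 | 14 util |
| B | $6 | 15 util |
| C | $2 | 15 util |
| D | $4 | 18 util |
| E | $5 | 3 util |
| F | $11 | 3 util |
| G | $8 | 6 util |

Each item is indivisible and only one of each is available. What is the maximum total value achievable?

48 util

Check high-value combinations within $14:
- B+C+D: cost 6+2+4=12, value 15+15+18=48
- C+D+G: cost 2+4+8=14, value 15+18+6=39
- C+D+E: cost 2+4+5=11, value 15+18+3=36
- C+D: cost 2+4=6, value 15+18=33
- B+D: cost 6+4=10, value 15+18=33
Best: 48 util.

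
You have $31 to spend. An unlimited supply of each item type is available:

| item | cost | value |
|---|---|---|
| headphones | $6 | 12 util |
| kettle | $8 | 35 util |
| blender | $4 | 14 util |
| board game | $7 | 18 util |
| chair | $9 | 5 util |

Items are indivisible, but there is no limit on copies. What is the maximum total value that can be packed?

123 util

Best value-per-unit is kettle at 35/8; filling with it alone gives 3×35 = 105.
Optimal mix: 3×kettle + 1×board game → cost 31, value 123.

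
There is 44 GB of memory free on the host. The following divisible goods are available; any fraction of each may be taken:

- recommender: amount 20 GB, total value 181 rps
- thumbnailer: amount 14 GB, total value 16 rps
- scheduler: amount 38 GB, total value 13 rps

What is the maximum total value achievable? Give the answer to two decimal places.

200.42

Take in order of value per unit:
- recommender (181/20 per unit): all 20 → value 181, running total 181.00
- thumbnailer (16/14 per unit): all 14 → value 16, running total 197.00
- scheduler (13/38 per unit): 10 of 38 → value 10×13/38 = 3.4211, running total 200.42
Total 200.42.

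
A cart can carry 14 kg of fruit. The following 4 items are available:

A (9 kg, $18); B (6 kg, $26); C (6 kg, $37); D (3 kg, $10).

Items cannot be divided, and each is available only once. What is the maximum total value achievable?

$63

Check high-value combinations within 14 kg:
- B+C: weight 6+6=12, value 26+37=63
- C+D: weight 6+3=9, value 37+10=47
- C: weight 6, value 37
Best: $63.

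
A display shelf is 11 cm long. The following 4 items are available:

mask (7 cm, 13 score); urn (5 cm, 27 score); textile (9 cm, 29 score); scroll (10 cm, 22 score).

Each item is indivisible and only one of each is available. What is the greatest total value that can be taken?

Check high-value combinations within 11 cm:
- textile: length 9, value 29
- urn: length 5, value 27
- scroll: length 10, value 22
- mask: length 7, value 13
Best: 29 score.

29 score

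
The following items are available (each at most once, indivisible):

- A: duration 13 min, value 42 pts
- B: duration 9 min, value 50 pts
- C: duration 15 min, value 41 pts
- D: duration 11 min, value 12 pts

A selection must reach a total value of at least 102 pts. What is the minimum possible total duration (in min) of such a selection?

Subsets with value ≥ 102, sorted by total duration:
- A+B+D: duration 33, value 104
- B+C+D: duration 35, value 103
Minimum duration: 33 min.

33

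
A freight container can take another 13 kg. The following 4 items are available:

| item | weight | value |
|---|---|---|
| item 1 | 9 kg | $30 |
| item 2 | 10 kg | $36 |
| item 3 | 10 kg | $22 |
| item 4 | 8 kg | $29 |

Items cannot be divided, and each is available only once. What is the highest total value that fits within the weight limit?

Check high-value combinations within 13 kg:
- item 2: weight 10, value 36
- item 1: weight 9, value 30
- item 4: weight 8, value 29
- item 3: weight 10, value 22
Best: $36.

$36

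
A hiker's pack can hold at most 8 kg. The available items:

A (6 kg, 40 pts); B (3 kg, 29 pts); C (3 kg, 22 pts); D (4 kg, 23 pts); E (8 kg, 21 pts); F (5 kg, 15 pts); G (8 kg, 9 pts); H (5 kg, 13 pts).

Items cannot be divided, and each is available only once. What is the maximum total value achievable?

52 pts

Check high-value combinations within 8 kg:
- B+D: weight 3+4=7, value 29+23=52
- B+C: weight 3+3=6, value 29+22=51
- C+D: weight 3+4=7, value 22+23=45
- B+F: weight 3+5=8, value 29+15=44
- B+H: weight 3+5=8, value 29+13=42
Best: 52 pts.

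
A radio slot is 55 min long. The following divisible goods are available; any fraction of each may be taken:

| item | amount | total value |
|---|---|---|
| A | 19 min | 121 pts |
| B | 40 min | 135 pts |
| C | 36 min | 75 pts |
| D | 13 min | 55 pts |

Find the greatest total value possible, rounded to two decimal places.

253.63

Take in order of value per unit:
- A (121/19 per unit): all 19 → value 121, running total 121.00
- D (55/13 per unit): all 13 → value 55, running total 176.00
- B (135/40 per unit): 23 of 40 → value 23×135/40 = 77.6250, running total 253.63
Total 253.63.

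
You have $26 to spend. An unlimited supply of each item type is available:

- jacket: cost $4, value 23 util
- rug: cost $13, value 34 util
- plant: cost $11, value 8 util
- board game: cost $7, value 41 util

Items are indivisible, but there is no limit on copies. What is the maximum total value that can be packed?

151 util

Best value-per-unit is board game at 41/7; filling with it alone gives 3×41 = 123.
Optimal mix: 3×jacket + 2×board game → cost 26, value 151.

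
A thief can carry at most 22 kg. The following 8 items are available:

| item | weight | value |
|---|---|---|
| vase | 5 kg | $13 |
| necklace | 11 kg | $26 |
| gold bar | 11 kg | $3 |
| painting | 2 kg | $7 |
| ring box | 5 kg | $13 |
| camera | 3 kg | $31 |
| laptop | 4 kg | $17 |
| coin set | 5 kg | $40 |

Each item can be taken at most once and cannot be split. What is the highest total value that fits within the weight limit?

Check high-value combinations within 22 kg:
- vase+ring box+camera+laptop+coin set: weight 5+5+3+4+5=22, value 13+13+31+17+40=114
- vase+painting+camera+laptop+coin set: weight 5+2+3+4+5=19, value 13+7+31+17+40=108
- painting+ring box+camera+laptop+coin set: weight 2+5+3+4+5=19, value 7+13+31+17+40=108
Best: $114.

$114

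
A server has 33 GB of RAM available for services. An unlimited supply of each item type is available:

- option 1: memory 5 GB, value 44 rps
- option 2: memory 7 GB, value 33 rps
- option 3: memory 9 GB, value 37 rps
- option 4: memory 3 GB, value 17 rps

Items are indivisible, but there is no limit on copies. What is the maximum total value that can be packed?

Best value-per-unit is option 1 at 44/5; filling with it alone gives 6×44 = 264.
Optimal mix: 6×option 1 + 1×option 4 → memory 33, value 281.

281 rps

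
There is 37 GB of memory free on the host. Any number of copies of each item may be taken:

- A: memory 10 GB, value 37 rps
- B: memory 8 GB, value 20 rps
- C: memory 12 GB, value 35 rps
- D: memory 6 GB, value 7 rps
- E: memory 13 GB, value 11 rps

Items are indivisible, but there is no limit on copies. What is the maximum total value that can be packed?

118 rps

Best value-per-unit is A at 37/10; filling with it alone gives 3×37 = 111.
Optimal mix: 3×A + 1×D → memory 36, value 118.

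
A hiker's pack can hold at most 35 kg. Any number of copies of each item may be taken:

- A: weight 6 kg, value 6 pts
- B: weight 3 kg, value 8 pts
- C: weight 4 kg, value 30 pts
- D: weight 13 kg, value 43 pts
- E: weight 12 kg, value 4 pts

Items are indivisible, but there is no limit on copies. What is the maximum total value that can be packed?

248 pts

Best value-per-unit is C at 30/4; filling with it alone gives 8×30 = 240.
Optimal mix: 1×B + 8×C → weight 35, value 248.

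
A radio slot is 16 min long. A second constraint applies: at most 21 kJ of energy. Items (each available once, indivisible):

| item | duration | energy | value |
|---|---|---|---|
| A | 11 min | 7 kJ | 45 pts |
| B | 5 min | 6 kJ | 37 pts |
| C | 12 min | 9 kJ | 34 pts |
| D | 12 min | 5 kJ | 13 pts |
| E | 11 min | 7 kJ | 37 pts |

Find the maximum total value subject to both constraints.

82 pts

Feasible sets respecting both limits:
- A+B: duration 16, energy 13, value 82
- B+E: duration 16, energy 13, value 74
- A: duration 11, energy 7, value 45
- B: duration 5, energy 6, value 37
Best: 82 pts.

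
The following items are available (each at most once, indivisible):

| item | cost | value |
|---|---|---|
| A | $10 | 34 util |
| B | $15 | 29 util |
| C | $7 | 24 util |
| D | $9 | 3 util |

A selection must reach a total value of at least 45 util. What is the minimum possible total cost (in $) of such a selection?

Subsets with value ≥ 45, sorted by total cost:
- A+C: cost 17, value 58
- B+C: cost 22, value 53
Minimum cost: 17 $.

17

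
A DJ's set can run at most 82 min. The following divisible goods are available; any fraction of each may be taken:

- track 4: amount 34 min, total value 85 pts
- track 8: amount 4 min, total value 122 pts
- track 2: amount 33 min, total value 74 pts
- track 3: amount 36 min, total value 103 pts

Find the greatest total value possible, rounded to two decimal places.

Take in order of value per unit:
- track 8 (122/4 per unit): all 4 → value 122, running total 122.00
- track 3 (103/36 per unit): all 36 → value 103, running total 225.00
- track 4 (85/34 per unit): all 34 → value 85, running total 310.00
- track 2 (74/33 per unit): 8 of 33 → value 8×74/33 = 17.9394, running total 327.94
Total 327.94.

327.94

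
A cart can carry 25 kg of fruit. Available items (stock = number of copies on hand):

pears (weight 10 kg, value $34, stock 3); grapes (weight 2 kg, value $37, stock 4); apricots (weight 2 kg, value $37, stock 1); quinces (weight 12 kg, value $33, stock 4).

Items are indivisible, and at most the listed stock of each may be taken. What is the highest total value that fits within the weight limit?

$219

Best selections within weight 25 and stock limits:
- 1×pears + 4×grapes + 1×apricots: weight 20, value 219
- 4×grapes + 1×apricots + 1×quinces: weight 22, value 218
- 4×grapes + 1×apricots: weight 10, value 185
- 1×pears + 3×grapes + 1×apricots: weight 18, value 182
Best: $219.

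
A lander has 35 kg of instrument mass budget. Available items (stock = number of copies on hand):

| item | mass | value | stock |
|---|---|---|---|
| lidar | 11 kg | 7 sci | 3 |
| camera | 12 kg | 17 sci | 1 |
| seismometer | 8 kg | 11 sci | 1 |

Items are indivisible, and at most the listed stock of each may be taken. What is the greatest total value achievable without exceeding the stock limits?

Top feasible selections:
- 1×lidar + 1×camera + 1×seismometer: mass 31, value 35
- 2×lidar + 1×camera: mass 34, value 31
- 1×camera + 1×seismometer: mass 20, value 28
- 2×lidar + 1×seismometer: mass 30, value 25
Best: 35 sci.

35 sci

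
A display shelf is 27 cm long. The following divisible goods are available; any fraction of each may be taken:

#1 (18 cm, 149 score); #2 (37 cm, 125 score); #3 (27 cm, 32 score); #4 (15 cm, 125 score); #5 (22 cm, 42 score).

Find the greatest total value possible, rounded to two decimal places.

Take in order of value per unit:
- #4 (125/15 per unit): all 15 → value 125, running total 125.00
- #1 (149/18 per unit): 12 of 18 → value 12×149/18 = 99.3333, running total 224.33
Total 224.33.

224.33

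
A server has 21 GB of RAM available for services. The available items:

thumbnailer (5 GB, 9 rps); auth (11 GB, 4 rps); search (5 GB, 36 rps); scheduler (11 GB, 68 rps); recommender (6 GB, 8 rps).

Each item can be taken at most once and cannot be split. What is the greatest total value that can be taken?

Check high-value combinations within 21 GB:
- thumbnailer+search+scheduler: memory 5+5+11=21, value 9+36+68=113
- search+scheduler: memory 5+11=16, value 36+68=104
- thumbnailer+scheduler: memory 5+11=16, value 9+68=77
- scheduler+recommender: memory 11+6=17, value 68+8=76
Best: 113 rps.

113 rps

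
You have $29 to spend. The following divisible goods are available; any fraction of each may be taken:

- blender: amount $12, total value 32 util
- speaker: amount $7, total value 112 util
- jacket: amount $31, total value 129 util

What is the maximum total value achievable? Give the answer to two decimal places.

Take in order of value per unit:
- speaker (112/7 per unit): all 7 → value 112, running total 112.00
- jacket (129/31 per unit): 22 of 31 → value 22×129/31 = 91.5484, running total 203.55
Total 203.55.

203.55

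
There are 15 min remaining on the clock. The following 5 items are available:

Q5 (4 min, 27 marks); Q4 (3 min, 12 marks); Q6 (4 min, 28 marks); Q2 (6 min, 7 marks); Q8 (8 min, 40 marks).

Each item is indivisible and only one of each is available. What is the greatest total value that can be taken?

Check high-value combinations within 15 min:
- Q4+Q6+Q8: time 3+4+8=15, value 12+28+40=80
- Q5+Q4+Q8: time 4+3+8=15, value 27+12+40=79
- Q6+Q8: time 4+8=12, value 28+40=68
Best: 80 marks.

80 marks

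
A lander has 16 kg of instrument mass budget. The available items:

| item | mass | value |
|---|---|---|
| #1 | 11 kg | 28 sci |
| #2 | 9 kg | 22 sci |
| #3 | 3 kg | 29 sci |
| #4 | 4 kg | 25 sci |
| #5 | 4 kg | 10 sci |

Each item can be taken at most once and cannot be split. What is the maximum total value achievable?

76 sci

Check high-value combinations within 16 kg:
- #2+#3+#4: mass 9+3+4=16, value 22+29+25=76
- #3+#4+#5: mass 3+4+4=11, value 29+25+10=64
- #2+#3+#5: mass 9+3+4=16, value 22+29+10=61
- #1+#3: mass 11+3=14, value 28+29=57
Best: 76 sci.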